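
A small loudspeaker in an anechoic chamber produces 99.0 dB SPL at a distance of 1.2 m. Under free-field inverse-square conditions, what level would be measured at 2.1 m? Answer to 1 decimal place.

94.1 dB SPL

For a point source in a free field, ΔL = −20·log₁₀(d₂/d₁).
ΔL = −20·log₁₀(2.1/1.2) = -4.86 dB, so L₂ = 99.0 + (-4.86) = 94.1 dB SPL.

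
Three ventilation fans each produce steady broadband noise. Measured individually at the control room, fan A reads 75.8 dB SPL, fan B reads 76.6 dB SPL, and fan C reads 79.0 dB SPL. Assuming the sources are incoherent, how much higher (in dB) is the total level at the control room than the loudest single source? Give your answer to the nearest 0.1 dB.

3.1 dB

Add the sources as powers (linear), then convert back to dB:
L_total = 10·log₁₀(10^(75.8/10) + 10^(76.6/10) + 10^(79.0/10)) = 82.13 dB SPL.
Excess over the loudest (79.0 dB): 82.13 − 79.0 = 3.1 dB.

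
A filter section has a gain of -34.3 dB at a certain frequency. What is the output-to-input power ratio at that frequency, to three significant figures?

0.000372

Power ratio = 10^(dB/10).
10^(-34.3/10) = 10^(-3.430) = 0.000372.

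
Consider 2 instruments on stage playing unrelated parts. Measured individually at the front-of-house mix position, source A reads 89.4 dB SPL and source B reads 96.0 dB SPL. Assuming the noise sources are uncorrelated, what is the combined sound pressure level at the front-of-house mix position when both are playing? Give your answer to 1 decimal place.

96.9 dB SPL

Uncorrelated sources add in intensity (power), not in dB.
L_total = 10·log₁₀(10^(89.4/10) + 10^(96.0/10)) = 10·log₁₀(4852000000) = 96.9 dB SPL.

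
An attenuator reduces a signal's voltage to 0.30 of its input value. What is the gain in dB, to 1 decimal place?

-10.5 dB

Voltage ratio → dB uses the 20·log₁₀ form:
20·log₁₀(0.30) = -10.5 dB.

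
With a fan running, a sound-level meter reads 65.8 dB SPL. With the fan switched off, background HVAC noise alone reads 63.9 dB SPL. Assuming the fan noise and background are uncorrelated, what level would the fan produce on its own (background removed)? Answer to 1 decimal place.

Remove the background by subtracting linear intensities:
L_src = 10·log₁₀(10^(65.8/10) − 10^(63.9/10)) = 10·log₁₀(1347000) = 61.3 dB SPL.

61.3 dB SPL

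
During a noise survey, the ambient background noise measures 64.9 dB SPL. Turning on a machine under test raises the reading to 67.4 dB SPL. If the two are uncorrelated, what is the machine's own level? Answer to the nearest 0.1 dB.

63.8 dB SPL

Subtract intensities: L_src = 10·log₁₀(10^(L_total/10) − 10^(L_bg/10)).
L_src = 10·log₁₀(10^(67.4/10) − 10^(64.9/10)) = 10·log₁₀(2405000) = 63.8 dB SPL.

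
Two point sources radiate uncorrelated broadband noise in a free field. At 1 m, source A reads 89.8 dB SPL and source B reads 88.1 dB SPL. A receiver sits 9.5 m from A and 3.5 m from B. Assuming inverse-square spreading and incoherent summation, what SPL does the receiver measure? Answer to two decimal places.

78.01 dB SPL

At the listener: L_A = 89.8 − 20·log₁₀(9.5) = 70.246 dB; L_B = 88.1 − 20·log₁₀(3.5) = 77.219 dB.
Combined: 10·log₁₀(10^(70.246/10)+10^(77.219/10)) = 78.01 dB SPL.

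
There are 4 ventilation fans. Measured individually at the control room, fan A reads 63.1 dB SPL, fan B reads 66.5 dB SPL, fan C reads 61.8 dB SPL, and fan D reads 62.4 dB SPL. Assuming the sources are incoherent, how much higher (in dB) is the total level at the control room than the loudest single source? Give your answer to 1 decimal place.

3.4 dB

Incoherent sources sum as intensities:
L_total = 10·log₁₀(10^(63.1/10) + 10^(66.5/10) + 10^(61.8/10) + 10^(62.4/10)) = 69.89 dB SPL.
Excess over the loudest (66.5 dB): 69.89 − 66.5 = 3.4 dB.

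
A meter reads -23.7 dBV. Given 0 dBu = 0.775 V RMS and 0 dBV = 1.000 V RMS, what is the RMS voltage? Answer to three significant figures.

V = 1.000 V × 10^(-23.7/20).
= 1.000 × 0.06531 = 0.0653 V.

0.0653 V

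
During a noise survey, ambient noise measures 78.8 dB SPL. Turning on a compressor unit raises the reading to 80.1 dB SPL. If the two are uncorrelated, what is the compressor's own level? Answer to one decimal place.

Subtract intensities: L_src = 10·log₁₀(10^(L_total/10) − 10^(L_bg/10)).
L_src = 10·log₁₀(10^(80.1/10) − 10^(78.8/10)) = 10·log₁₀(26470000) = 74.2 dB SPL.

74.2 dB SPL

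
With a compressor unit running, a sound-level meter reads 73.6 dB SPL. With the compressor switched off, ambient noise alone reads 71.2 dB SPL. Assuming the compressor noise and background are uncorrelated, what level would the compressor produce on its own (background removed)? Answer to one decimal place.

69.9 dB SPL

Background correction is a power subtraction:
L_src = 10·log₁₀(10^(73.6/10) − 10^(71.2/10)) = 10·log₁₀(9726000) = 69.9 dB SPL.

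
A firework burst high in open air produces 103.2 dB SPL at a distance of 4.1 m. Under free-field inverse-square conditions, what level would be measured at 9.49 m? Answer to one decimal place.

Inverse-square spreading gives ΔL = −20·log₁₀(d₂/d₁).
ΔL = −20·log₁₀(9.49/4.1) = -7.29 dB, so L₂ = 103.2 + (-7.29) = 95.9 dB SPL.

95.9 dB SPL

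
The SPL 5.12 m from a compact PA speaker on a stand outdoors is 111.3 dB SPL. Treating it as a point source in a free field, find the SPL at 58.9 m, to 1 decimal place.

90.1 dB SPL

Inverse-square spreading gives ΔL = −20·log₁₀(d₂/d₁).
ΔL = −20·log₁₀(58.9/5.12) = -21.22 dB, so L₂ = 111.3 + (-21.22) = 90.1 dB SPL.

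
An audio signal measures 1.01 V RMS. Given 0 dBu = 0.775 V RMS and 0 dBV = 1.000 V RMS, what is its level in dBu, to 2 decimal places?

dBu = 20·log₁₀(V / 0.775 V).
20·log₁₀(1.01/0.775) = +2.30 dBu.

+2.30 dBu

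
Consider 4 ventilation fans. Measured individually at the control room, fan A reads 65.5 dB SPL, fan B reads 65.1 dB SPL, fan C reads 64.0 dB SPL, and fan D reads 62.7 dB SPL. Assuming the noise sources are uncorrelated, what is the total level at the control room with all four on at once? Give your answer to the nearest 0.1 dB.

Incoherent sources sum as intensities:
L_total = 10·log₁₀(10^(65.5/10) + 10^(65.1/10) + 10^(64.0/10) + 10^(62.7/10)) = 10·log₁₀(11160000) = 70.5 dB SPL.

70.5 dB SPL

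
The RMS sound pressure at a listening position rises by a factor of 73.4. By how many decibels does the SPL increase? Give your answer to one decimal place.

37.3 dB

SPL change from a pressure ratio uses the 20·log₁₀ form:
20·log₁₀(73.4) = 37.3 dB.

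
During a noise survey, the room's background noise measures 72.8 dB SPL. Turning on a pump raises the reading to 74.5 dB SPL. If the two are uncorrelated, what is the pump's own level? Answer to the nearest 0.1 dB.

69.6 dB SPL

Remove the background by subtracting linear intensities:
L_src = 10·log₁₀(10^(74.5/10) − 10^(72.8/10)) = 10·log₁₀(9129000) = 69.6 dB SPL.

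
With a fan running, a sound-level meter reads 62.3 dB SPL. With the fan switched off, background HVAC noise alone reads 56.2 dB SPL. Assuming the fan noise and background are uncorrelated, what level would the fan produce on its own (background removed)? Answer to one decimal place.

Remove the background by subtracting linear intensities:
L_src = 10·log₁₀(10^(62.3/10) − 10^(56.2/10)) = 10·log₁₀(1281000) = 61.1 dB SPL.

61.1 dB SPL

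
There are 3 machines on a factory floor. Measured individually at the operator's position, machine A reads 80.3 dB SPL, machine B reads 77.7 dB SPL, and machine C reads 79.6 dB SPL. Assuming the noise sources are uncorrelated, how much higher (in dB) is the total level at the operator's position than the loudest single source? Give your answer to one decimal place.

3.8 dB

Incoherent sources sum as intensities:
L_total = 10·log₁₀(10^(80.3/10) + 10^(77.7/10) + 10^(79.6/10)) = 84.10 dB SPL.
Excess over the loudest (80.3 dB): 84.10 − 80.3 = 3.8 dB.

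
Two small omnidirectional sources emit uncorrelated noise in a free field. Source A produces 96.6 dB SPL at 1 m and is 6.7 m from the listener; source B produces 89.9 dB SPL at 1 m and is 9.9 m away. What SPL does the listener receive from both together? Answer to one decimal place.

At the listener: L_A = 96.6 − 20·log₁₀(6.7) = 80.08 dB; L_B = 89.9 − 20·log₁₀(9.9) = 69.99 dB.
Combined: 10·log₁₀(10^(80.08/10)+10^(69.99/10)) = 80.5 dB SPL.

80.5 dB SPL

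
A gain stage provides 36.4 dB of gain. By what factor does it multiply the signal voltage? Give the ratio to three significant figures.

Voltage ratio = 10^(dB/20).
10^(36.4/20) = 10^(1.820) = 66.1.

66.1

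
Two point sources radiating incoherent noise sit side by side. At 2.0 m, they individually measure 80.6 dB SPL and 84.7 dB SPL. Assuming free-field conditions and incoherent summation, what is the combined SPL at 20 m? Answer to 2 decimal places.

Combined at 2.0 m: 10·log₁₀(10^(80.6/10)+10^(84.7/10)) = 86.127 dB SPL.
Then apply −20·log₁₀(20/2.0) = -20.000 dB → 66.13 dB SPL.

66.13 dB SPL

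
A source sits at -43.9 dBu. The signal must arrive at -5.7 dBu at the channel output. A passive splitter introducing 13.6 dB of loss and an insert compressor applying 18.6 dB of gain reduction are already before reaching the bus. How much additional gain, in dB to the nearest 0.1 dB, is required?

The required make-up gain is the shortfall in the dB sum.
G = -5.7 − (-43.9) + 13.6 + 18.6 = 70.4 dB.

70.4 dB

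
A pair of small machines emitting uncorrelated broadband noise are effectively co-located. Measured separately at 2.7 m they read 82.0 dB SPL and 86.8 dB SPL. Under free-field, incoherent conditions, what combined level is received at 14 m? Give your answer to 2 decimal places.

Combined at 2.7 m: 10·log₁₀(10^(82.0/10)+10^(86.8/10)) = 88.042 dB SPL.
Then apply −20·log₁₀(14/2.7) = -14.295 dB → 73.75 dB SPL.

73.75 dB SPL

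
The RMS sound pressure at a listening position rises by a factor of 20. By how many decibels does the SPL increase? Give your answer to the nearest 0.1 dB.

26.0 dB

SPL change from a pressure ratio uses the 20·log₁₀ form:
20·log₁₀(20) = 26.0 dB.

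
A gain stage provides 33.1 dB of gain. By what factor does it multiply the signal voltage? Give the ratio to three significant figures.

Voltage ratio = 10^(dB/20).
10^(33.1/20) = 10^(1.655) = 45.2.

45.2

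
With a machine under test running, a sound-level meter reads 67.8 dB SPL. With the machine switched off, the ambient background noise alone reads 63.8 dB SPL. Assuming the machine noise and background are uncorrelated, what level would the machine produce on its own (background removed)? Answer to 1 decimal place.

Remove the background by subtracting linear intensities:
L_src = 10·log₁₀(10^(67.8/10) − 10^(63.8/10)) = 10·log₁₀(3627000) = 65.6 dB SPL.

65.6 dB SPL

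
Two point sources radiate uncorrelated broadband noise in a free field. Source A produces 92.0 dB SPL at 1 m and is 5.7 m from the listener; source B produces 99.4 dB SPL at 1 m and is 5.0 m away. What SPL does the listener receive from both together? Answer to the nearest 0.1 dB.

86.0 dB SPL

At the listener: L_A = 92.0 − 20·log₁₀(5.7) = 76.88 dB; L_B = 99.4 − 20·log₁₀(5.0) = 85.42 dB.
Combined: 10·log₁₀(10^(76.88/10)+10^(85.42/10)) = 86.0 dB SPL.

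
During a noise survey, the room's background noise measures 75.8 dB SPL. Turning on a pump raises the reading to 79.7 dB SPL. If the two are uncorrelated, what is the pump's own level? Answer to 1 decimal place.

Remove the background by subtracting linear intensities:
L_src = 10·log₁₀(10^(79.7/10) − 10^(75.8/10)) = 10·log₁₀(55310000) = 77.4 dB SPL.

77.4 dB SPL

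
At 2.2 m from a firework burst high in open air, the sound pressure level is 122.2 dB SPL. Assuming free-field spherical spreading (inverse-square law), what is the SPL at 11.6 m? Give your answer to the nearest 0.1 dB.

107.8 dB SPL

For a point source in a free field, ΔL = −20·log₁₀(d₂/d₁).
ΔL = −20·log₁₀(11.6/2.2) = -14.44 dB, so L₂ = 122.2 + (-14.44) = 107.8 dB SPL.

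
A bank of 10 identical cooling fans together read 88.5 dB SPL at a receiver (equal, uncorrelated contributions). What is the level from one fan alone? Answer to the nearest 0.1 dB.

78.5 dB SPL

10 equal incoherent sources add 10·log₁₀(10) = 10.00 dB over one source.
L_one = 88.5 − 10.00 = 78.5 dB SPL.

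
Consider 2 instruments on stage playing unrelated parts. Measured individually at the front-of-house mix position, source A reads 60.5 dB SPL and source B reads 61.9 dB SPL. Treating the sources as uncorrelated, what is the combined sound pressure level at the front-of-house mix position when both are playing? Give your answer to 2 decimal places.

64.27 dB SPL

Incoherent sources sum as intensities:
L_total = 10·log₁₀(10^(60.5/10) + 10^(61.9/10)) = 10·log₁₀(2671000) = 64.27 dB SPL.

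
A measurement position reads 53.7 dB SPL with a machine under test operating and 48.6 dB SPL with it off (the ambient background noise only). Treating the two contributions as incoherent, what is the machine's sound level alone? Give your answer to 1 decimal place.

Background correction is a power subtraction:
L_src = 10·log₁₀(10^(53.7/10) − 10^(48.6/10)) = 10·log₁₀(162000) = 52.1 dB SPL.

52.1 dB SPL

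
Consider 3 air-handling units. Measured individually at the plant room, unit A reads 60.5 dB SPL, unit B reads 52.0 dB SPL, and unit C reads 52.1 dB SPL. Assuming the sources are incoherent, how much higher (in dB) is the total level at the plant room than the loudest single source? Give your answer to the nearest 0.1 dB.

1.1 dB

Uncorrelated sources add in intensity (power), not in dB.
L_total = 10·log₁₀(10^(60.5/10) + 10^(52.0/10) + 10^(52.1/10)) = 61.59 dB SPL.
Excess over the loudest (60.5 dB): 61.59 − 60.5 = 1.1 dB.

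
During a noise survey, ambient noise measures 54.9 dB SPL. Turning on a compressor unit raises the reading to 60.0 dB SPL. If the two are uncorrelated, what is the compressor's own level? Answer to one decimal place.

Remove the background by subtracting linear intensities:
L_src = 10·log₁₀(10^(60.0/10) − 10^(54.9/10)) = 10·log₁₀(691000) = 58.4 dB SPL.

58.4 dB SPL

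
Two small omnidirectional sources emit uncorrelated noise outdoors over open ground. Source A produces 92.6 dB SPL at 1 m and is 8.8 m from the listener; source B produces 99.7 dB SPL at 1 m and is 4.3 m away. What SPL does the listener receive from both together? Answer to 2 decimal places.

At the listener: L_A = 92.6 − 20·log₁₀(8.8) = 73.710 dB; L_B = 99.7 − 20·log₁₀(4.3) = 87.031 dB.
Combined: 10·log₁₀(10^(73.710/10)+10^(87.031/10)) = 87.23 dB SPL.

87.23 dB SPL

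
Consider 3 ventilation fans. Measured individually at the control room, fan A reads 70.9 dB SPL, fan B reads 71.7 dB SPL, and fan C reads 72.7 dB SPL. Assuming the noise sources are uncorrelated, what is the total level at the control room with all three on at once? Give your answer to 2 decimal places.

Incoherent sources sum as intensities:
L_total = 10·log₁₀(10^(70.9/10) + 10^(71.7/10) + 10^(72.7/10)) = 10·log₁₀(45710000) = 76.60 dB SPL.

76.60 dB SPL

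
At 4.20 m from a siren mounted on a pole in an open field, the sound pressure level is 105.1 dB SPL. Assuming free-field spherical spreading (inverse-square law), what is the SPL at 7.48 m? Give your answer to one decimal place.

Inverse-square spreading gives ΔL = −20·log₁₀(d₂/d₁).
ΔL = −20·log₁₀(7.48/4.20) = -5.01 dB, so L₂ = 105.1 + (-5.01) = 100.1 dB SPL.

100.1 dB SPL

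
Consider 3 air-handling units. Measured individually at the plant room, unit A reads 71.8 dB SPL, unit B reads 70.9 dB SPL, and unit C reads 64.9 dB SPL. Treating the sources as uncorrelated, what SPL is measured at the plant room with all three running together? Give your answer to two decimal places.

74.85 dB SPL

Uncorrelated sources add in intensity (power), not in dB.
L_total = 10·log₁₀(10^(71.8/10) + 10^(70.9/10) + 10^(64.9/10)) = 10·log₁₀(30530000) = 74.85 dB SPL.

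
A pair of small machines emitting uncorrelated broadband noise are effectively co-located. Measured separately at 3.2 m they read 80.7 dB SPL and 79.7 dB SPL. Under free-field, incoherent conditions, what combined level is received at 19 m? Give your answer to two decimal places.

67.77 dB SPL

Combined at 3.2 m: 10·log₁₀(10^(80.7/10)+10^(79.7/10)) = 83.239 dB SPL.
Then apply −20·log₁₀(19/3.2) = -15.472 dB → 67.77 dB SPL.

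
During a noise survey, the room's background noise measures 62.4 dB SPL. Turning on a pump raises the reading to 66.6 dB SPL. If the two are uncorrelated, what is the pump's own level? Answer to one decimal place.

Background correction is a power subtraction:
L_src = 10·log₁₀(10^(66.6/10) − 10^(62.4/10)) = 10·log₁₀(2833000) = 64.5 dB SPL.

64.5 dB SPL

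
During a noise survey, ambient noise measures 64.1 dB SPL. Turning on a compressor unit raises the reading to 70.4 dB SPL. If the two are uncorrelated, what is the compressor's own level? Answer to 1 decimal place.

69.2 dB SPL

Remove the background by subtracting linear intensities:
L_src = 10·log₁₀(10^(70.4/10) − 10^(64.1/10)) = 10·log₁₀(8394000) = 69.2 dB SPL.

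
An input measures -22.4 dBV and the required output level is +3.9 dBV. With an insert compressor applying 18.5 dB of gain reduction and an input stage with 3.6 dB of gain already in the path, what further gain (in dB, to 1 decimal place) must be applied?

The required make-up gain is the shortfall in the dB sum.
G = +3.9 − (-22.4) + 18.5 − 3.6 = 41.2 dB.

41.2 dB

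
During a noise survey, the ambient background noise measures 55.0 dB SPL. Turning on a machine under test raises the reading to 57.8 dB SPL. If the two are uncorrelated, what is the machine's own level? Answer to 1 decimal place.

54.6 dB SPL

Background correction is a power subtraction:
L_src = 10·log₁₀(10^(57.8/10) − 10^(55.0/10)) = 10·log₁₀(286300) = 54.6 dB SPL.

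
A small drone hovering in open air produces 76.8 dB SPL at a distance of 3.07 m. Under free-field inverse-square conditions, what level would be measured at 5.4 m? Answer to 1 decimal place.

71.9 dB SPL

For a point source in a free field, ΔL = −20·log₁₀(d₂/d₁).
ΔL = −20·log₁₀(5.4/3.07) = -4.91 dB, so L₂ = 76.8 + (-4.91) = 71.9 dB SPL.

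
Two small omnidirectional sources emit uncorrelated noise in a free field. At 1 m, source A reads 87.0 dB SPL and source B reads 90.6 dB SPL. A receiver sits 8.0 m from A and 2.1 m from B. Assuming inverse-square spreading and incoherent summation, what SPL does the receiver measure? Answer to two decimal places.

At the listener: L_A = 87.0 − 20·log₁₀(8.0) = 68.938 dB; L_B = 90.6 − 20·log₁₀(2.1) = 84.156 dB.
Combined: 10·log₁₀(10^(68.938/10)+10^(84.156/10)) = 84.28 dB SPL.

84.28 dB SPL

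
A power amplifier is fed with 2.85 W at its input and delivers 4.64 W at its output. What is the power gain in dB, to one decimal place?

Power ratio → dB uses the 10·log₁₀ form:
10·log₁₀(4.64/2.85) = 10·log₁₀(1.628) = 2.1 dB.

2.1 dB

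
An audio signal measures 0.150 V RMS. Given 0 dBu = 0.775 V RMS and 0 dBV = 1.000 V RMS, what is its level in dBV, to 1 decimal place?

-16.5 dBV

dBV = 20·log₁₀(V / 1.000 V).
20·log₁₀(0.150/1.000) = -16.5 dBV.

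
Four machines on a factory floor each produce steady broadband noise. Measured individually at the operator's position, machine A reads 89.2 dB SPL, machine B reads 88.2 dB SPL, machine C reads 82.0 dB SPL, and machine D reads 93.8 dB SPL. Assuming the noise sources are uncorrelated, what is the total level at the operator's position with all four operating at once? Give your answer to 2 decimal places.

Uncorrelated sources add in intensity (power), not in dB.
L_total = 10·log₁₀(10^(89.2/10) + 10^(88.2/10) + 10^(82.0/10) + 10^(93.8/10)) = 10·log₁₀(4050000000) = 96.07 dB SPL.

96.07 dB SPL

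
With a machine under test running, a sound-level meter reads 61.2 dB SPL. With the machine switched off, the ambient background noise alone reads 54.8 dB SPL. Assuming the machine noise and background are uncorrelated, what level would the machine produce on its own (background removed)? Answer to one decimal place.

Remove the background by subtracting linear intensities:
L_src = 10·log₁₀(10^(61.2/10) − 10^(54.8/10)) = 10·log₁₀(1016000) = 60.1 dB SPL.

60.1 dB SPL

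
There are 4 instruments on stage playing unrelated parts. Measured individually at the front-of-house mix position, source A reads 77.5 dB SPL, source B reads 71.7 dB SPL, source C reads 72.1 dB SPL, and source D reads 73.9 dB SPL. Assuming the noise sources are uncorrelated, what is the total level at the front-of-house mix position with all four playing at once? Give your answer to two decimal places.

80.48 dB SPL

Incoherent sources sum as intensities:
L_total = 10·log₁₀(10^(77.5/10) + 10^(71.7/10) + 10^(72.1/10) + 10^(73.9/10)) = 10·log₁₀(111800000) = 80.48 dB SPL.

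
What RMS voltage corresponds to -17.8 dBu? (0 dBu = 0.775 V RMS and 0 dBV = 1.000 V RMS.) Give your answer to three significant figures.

0.0998 V

V = 0.775 V × 10^(-17.8/20).
= 0.775 × 0.1288 = 0.0998 V.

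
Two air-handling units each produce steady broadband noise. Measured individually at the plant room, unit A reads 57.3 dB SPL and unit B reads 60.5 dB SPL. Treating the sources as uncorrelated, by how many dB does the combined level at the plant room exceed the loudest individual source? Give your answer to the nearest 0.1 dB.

Add the sources as powers (linear), then convert back to dB:
L_total = 10·log₁₀(10^(57.3/10) + 10^(60.5/10)) = 62.20 dB SPL.
Excess over the loudest (60.5 dB): 62.20 − 60.5 = 1.7 dB.

1.7 dB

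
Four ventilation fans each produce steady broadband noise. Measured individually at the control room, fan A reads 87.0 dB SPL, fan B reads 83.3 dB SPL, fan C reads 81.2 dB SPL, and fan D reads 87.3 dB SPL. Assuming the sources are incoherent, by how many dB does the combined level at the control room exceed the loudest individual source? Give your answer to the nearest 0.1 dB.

4.1 dB

Add the sources as powers (linear), then convert back to dB:
L_total = 10·log₁₀(10^(87.0/10) + 10^(83.3/10) + 10^(81.2/10) + 10^(87.3/10)) = 91.41 dB SPL.
Excess over the loudest (87.3 dB): 91.41 − 87.3 = 4.1 dB.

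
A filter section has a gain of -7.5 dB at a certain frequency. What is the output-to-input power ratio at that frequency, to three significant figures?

Power ratio = 10^(dB/10).
10^(-7.5/10) = 10^(-0.7500) = 0.178.

0.178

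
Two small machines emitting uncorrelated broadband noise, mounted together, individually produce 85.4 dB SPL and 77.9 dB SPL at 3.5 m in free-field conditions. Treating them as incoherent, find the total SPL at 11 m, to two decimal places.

76.16 dB SPL

Combined at 3.5 m: 10·log₁₀(10^(85.4/10)+10^(77.9/10)) = 86.111 dB SPL.
Then apply −20·log₁₀(11/3.5) = -9.946 dB → 76.16 dB SPL.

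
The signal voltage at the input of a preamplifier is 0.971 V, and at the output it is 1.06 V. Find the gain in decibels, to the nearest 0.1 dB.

0.8 dB

Voltage ratio → dB uses the 20·log₁₀ form:
20·log₁₀(1.06/0.971) = 20·log₁₀(1.092) = 0.8 dB.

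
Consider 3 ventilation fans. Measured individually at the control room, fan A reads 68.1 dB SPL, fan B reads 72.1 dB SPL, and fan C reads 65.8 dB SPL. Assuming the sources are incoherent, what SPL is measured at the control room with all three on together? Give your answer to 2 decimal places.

74.23 dB SPL

Add the sources as powers (linear), then convert back to dB:
L_total = 10·log₁₀(10^(68.1/10) + 10^(72.1/10) + 10^(65.8/10)) = 10·log₁₀(26480000) = 74.23 dB SPL.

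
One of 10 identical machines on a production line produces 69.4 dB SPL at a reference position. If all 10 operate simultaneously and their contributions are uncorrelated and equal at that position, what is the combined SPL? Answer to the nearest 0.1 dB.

10 equal incoherent sources raise the level by 10·log₁₀(10) = 10.00 dB.
L_total = 69.4 + 10.00 = 79.4 dB SPL.

79.4 dB SPL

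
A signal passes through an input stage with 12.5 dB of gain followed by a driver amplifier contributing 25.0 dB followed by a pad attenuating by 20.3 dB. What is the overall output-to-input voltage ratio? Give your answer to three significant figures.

7.24

Net gain = 12.5 + 25.0 + (−20.3) = 17.2 dB.
Voltage ratio = 10^(17.2/20) = 7.24.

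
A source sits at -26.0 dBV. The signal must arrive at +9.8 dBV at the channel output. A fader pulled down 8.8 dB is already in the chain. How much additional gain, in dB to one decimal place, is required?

44.6 dB

The required make-up gain is the shortfall in the dB sum.
G = +9.8 − (-26.0) + 8.8 = 44.6 dB.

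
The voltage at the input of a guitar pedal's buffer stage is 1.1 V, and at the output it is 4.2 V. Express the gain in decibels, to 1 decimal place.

11.6 dB

For a voltage ratio, dB = 20·log₁₀(V₂/V₁).
20·log₁₀(4.2/1.1) = 20·log₁₀(3.818) = 11.6 dB.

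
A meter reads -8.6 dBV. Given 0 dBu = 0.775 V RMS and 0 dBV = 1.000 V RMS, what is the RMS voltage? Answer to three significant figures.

0.372 V

V = 1.000 V × 10^(-8.6/20).
= 1.000 × 0.3715 = 0.372 V.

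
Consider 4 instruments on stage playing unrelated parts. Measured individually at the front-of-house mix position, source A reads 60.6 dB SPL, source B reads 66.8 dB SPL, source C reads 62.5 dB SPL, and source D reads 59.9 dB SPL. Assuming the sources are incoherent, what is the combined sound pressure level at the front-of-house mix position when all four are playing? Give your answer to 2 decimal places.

Incoherent sources sum as intensities:
L_total = 10·log₁₀(10^(60.6/10) + 10^(66.8/10) + 10^(62.5/10) + 10^(59.9/10)) = 10·log₁₀(8690000) = 69.39 dB SPL.

69.39 dB SPL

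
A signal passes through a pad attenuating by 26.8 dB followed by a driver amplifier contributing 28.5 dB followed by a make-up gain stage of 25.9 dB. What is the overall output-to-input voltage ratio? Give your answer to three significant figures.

Net gain = (−26.8) + 28.5 + 25.9 = 27.6 dB.
Voltage ratio = 10^(27.6/20) = 24.0.

24.0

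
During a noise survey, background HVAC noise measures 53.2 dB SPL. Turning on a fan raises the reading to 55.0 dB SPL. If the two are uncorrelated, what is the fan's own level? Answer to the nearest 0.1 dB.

50.3 dB SPL

Remove the background by subtracting linear intensities:
L_src = 10·log₁₀(10^(55.0/10) − 10^(53.2/10)) = 10·log₁₀(107300) = 50.3 dB SPL.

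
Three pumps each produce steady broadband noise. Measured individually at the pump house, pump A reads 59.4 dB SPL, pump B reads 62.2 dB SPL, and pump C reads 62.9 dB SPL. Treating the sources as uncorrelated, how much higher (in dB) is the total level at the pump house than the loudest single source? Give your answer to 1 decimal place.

3.6 dB

Uncorrelated sources add in intensity (power), not in dB.
L_total = 10·log₁₀(10^(59.4/10) + 10^(62.2/10) + 10^(62.9/10)) = 66.51 dB SPL.
Excess over the loudest (62.9 dB): 66.51 − 62.9 = 3.6 dB.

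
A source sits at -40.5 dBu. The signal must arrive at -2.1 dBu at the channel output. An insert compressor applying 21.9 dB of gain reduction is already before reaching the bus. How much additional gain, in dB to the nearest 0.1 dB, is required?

60.3 dB

The required make-up gain is the shortfall in the dB sum.
G = -2.1 − (-40.5) + 21.9 = 60.3 dB.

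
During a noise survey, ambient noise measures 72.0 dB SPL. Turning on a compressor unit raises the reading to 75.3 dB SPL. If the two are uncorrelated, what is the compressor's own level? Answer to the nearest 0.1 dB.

Remove the background by subtracting linear intensities:
L_src = 10·log₁₀(10^(75.3/10) − 10^(72.0/10)) = 10·log₁₀(18040000) = 72.6 dB SPL.

72.6 dB SPL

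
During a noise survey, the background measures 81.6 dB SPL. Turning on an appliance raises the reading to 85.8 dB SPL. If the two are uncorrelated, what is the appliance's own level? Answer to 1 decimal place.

Subtract intensities: L_src = 10·log₁₀(10^(L_total/10) − 10^(L_bg/10)).
L_src = 10·log₁₀(10^(85.8/10) − 10^(81.6/10)) = 10·log₁₀(235600000) = 83.7 dB SPL.

83.7 dB SPL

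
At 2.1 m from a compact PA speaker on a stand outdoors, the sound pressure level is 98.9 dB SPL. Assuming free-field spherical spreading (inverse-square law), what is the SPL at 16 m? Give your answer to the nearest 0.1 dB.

81.3 dB SPL

Inverse-square spreading gives ΔL = −20·log₁₀(d₂/d₁).
ΔL = −20·log₁₀(16/2.1) = -17.64 dB, so L₂ = 98.9 + (-17.64) = 81.3 dB SPL.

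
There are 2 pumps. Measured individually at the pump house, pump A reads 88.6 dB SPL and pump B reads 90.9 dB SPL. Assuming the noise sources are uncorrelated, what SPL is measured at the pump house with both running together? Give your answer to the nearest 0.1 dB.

Incoherent sources sum as intensities:
L_total = 10·log₁₀(10^(88.6/10) + 10^(90.9/10)) = 10·log₁₀(1955000000) = 92.9 dB SPL.

92.9 dB SPL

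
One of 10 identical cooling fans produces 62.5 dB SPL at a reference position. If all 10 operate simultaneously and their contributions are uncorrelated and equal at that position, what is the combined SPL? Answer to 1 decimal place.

10 equal incoherent sources raise the level by 10·log₁₀(10) = 10.00 dB.
L_total = 62.5 + 10.00 = 72.5 dB SPL.

72.5 dB SPL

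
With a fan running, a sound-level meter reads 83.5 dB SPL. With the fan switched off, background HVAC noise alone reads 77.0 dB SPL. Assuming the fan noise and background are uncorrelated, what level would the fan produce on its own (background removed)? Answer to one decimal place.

Background correction is a power subtraction:
L_src = 10·log₁₀(10^(83.5/10) − 10^(77.0/10)) = 10·log₁₀(173800000) = 82.4 dB SPL.

82.4 dB SPL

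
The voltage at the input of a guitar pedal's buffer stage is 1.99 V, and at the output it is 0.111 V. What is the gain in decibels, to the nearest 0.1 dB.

-25.1 dB

For a voltage ratio, dB = 20·log₁₀(V₂/V₁).
20·log₁₀(0.111/1.99) = 20·log₁₀(0.05578) = -25.1 dB.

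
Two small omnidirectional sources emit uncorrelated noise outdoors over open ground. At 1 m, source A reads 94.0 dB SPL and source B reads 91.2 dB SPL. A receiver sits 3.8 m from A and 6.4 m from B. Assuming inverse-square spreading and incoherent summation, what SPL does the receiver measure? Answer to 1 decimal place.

At the listener: L_A = 94.0 − 20·log₁₀(3.8) = 82.40 dB; L_B = 91.2 − 20·log₁₀(6.4) = 75.08 dB.
Combined: 10·log₁₀(10^(82.40/10)+10^(75.08/10)) = 83.1 dB SPL.

83.1 dB SPL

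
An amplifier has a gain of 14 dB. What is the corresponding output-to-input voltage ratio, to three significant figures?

Voltage ratio = 10^(dB/20).
10^(14/20) = 10^(0.7000) = 5.01.

5.01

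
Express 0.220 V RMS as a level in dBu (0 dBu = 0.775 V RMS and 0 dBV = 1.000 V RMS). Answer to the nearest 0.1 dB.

dBu = 20·log₁₀(V / 0.775 V).
20·log₁₀(0.220/0.775) = -10.9 dBu.

-10.9 dBu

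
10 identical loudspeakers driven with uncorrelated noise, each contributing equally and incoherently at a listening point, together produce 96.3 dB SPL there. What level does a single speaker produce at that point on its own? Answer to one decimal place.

10 equal incoherent sources add 10·log₁₀(10) = 10.00 dB over one source.
L_one = 96.3 − 10.00 = 86.3 dB SPL.

86.3 dB SPL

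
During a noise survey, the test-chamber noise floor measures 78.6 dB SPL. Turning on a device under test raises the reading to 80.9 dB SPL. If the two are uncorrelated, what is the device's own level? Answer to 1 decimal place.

77.0 dB SPL

Remove the background by subtracting linear intensities:
L_src = 10·log₁₀(10^(80.9/10) − 10^(78.6/10)) = 10·log₁₀(50580000) = 77.0 dB SPL.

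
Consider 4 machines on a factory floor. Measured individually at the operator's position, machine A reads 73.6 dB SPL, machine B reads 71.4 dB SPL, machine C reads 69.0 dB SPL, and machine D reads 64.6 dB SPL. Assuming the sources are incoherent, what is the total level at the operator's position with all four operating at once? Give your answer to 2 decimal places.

76.77 dB SPL

Add the sources as powers (linear), then convert back to dB:
L_total = 10·log₁₀(10^(73.6/10) + 10^(71.4/10) + 10^(69.0/10) + 10^(64.6/10)) = 10·log₁₀(47540000) = 76.77 dB SPL.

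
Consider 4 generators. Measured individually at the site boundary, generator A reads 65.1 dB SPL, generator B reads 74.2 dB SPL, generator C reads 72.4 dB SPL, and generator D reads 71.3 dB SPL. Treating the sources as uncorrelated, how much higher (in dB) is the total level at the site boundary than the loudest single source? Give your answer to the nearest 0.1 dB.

Add the sources as powers (linear), then convert back to dB:
L_total = 10·log₁₀(10^(65.1/10) + 10^(74.2/10) + 10^(72.4/10) + 10^(71.3/10)) = 77.81 dB SPL.
Excess over the loudest (74.2 dB): 77.81 − 74.2 = 3.6 dB.

3.6 dB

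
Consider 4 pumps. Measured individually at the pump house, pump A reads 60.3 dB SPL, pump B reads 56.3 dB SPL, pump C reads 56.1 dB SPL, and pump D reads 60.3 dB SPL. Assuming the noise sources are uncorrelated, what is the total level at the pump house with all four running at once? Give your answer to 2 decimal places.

64.74 dB SPL

Add the sources as powers (linear), then convert back to dB:
L_total = 10·log₁₀(10^(60.3/10) + 10^(56.3/10) + 10^(56.1/10) + 10^(60.3/10)) = 10·log₁₀(2977000) = 64.74 dB SPL.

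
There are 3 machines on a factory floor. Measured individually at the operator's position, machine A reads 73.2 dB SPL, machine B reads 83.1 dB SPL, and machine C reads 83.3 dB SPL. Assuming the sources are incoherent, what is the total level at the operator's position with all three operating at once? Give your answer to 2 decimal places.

86.42 dB SPL

Add the sources as powers (linear), then convert back to dB:
L_total = 10·log₁₀(10^(73.2/10) + 10^(83.1/10) + 10^(83.3/10)) = 10·log₁₀(438900000) = 86.42 dB SPL.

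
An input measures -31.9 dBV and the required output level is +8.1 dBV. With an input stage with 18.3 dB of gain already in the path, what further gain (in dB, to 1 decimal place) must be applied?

21.7 dB

The required make-up gain is the shortfall in the dB sum.
G = +8.1 − (-31.9) − 18.3 = 21.7 dB.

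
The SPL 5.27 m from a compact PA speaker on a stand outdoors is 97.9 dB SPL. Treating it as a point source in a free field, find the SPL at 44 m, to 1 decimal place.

For a point source in a free field, ΔL = −20·log₁₀(d₂/d₁).
ΔL = −20·log₁₀(44/5.27) = -18.43 dB, so L₂ = 97.9 + (-18.43) = 79.5 dB SPL.

79.5 dB SPL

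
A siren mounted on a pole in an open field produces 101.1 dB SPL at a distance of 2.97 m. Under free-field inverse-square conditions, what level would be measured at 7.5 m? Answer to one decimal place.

For a point source in a free field, ΔL = −20·log₁₀(d₂/d₁).
ΔL = −20·log₁₀(7.5/2.97) = -8.05 dB, so L₂ = 101.1 + (-8.05) = 93.1 dB SPL.

93.1 dB SPL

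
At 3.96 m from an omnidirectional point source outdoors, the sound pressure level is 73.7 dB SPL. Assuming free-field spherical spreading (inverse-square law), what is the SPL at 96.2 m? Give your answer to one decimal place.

46.0 dB SPL

Free-field point source: level drops by 20·log₁₀ of the distance ratio.
ΔL = −20·log₁₀(96.2/3.96) = -27.71 dB, so L₂ = 73.7 + (-27.71) = 46.0 dB SPL.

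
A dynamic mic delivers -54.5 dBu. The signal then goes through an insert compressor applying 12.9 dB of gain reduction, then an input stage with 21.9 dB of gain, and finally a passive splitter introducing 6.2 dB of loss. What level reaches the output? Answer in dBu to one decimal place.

Gain stages sum in dB:
-54.5 − 12.9 + 21.9 − 6.2 = -51.7 dBu.

-51.7 dBu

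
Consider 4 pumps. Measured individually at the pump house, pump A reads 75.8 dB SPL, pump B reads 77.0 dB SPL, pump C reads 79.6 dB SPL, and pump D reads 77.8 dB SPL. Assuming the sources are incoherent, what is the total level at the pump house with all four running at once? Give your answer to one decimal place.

83.8 dB SPL

Incoherent sources sum as intensities:
L_total = 10·log₁₀(10^(75.8/10) + 10^(77.0/10) + 10^(79.6/10) + 10^(77.8/10)) = 10·log₁₀(239600000) = 83.8 dB SPL.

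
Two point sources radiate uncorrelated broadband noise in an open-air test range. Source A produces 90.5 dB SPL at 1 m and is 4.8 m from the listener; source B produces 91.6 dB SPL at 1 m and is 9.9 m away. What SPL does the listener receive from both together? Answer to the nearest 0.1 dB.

78.0 dB SPL

At the listener: L_A = 90.5 − 20·log₁₀(4.8) = 76.88 dB; L_B = 91.6 − 20·log₁₀(9.9) = 71.69 dB.
Combined: 10·log₁₀(10^(76.88/10)+10^(71.69/10)) = 78.0 dB SPL.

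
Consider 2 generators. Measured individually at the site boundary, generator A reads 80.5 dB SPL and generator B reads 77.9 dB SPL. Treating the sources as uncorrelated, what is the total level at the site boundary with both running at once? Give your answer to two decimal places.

Uncorrelated sources add in intensity (power), not in dB.
L_total = 10·log₁₀(10^(80.5/10) + 10^(77.9/10)) = 10·log₁₀(173900000) = 82.40 dB SPL.

82.40 dB SPL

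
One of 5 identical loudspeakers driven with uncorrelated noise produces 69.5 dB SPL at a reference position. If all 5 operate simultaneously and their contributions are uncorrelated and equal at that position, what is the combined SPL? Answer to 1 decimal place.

5 equal incoherent sources raise the level by 10·log₁₀(5) = 6.99 dB.
L_total = 69.5 + 6.99 = 76.5 dB SPL.

76.5 dB SPL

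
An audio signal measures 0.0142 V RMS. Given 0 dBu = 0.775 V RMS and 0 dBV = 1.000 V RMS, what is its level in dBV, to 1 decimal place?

dBV = 20·log₁₀(V / 1.000 V).
20·log₁₀(0.0142/1.000) = -37.0 dBV.

-37.0 dBV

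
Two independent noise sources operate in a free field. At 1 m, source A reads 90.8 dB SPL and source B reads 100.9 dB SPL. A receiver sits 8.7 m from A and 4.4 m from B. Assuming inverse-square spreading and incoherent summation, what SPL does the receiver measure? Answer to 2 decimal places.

At the listener: L_A = 90.8 − 20·log₁₀(8.7) = 72.010 dB; L_B = 100.9 − 20·log₁₀(4.4) = 88.031 dB.
Combined: 10·log₁₀(10^(72.010/10)+10^(88.031/10)) = 88.14 dB SPL.

88.14 dB SPL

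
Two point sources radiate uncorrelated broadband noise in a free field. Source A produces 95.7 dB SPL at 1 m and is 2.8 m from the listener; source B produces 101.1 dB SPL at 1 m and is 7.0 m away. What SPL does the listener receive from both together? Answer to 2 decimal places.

At the listener: L_A = 95.7 − 20·log₁₀(2.8) = 86.757 dB; L_B = 101.1 − 20·log₁₀(7.0) = 84.198 dB.
Combined: 10·log₁₀(10^(86.757/10)+10^(84.198/10)) = 88.67 dB SPL.

88.67 dB SPL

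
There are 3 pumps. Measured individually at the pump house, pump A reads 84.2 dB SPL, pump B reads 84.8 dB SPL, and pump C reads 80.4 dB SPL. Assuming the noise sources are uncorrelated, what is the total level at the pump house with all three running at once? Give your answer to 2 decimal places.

Uncorrelated sources add in intensity (power), not in dB.
L_total = 10·log₁₀(10^(84.2/10) + 10^(84.8/10) + 10^(80.4/10)) = 10·log₁₀(674700000) = 88.29 dB SPL.

88.29 dB SPL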